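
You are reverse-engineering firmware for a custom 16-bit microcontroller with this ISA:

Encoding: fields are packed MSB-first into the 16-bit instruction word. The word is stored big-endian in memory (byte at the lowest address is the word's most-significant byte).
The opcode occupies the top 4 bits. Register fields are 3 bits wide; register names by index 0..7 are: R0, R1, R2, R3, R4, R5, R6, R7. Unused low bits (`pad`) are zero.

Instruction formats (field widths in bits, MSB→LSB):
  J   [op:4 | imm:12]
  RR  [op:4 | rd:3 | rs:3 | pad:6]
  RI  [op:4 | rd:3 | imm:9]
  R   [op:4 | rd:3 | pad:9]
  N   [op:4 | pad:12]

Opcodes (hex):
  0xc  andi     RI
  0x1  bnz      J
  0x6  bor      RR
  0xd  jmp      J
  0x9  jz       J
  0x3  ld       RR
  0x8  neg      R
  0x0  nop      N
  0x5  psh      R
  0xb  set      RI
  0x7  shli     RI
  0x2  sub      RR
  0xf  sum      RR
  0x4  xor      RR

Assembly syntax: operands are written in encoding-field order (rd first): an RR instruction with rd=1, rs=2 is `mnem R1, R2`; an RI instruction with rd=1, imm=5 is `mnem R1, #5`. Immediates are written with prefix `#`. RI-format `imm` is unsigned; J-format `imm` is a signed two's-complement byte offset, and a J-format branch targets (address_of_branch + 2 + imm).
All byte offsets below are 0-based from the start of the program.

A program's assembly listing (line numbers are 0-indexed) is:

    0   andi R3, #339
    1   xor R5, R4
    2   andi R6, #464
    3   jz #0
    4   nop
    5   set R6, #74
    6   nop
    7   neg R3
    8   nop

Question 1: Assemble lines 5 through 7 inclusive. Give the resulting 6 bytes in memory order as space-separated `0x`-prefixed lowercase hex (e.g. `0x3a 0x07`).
line 5 (set): pack op=0xb:4|rd=6:3|imm=74:9 = 0xbc4a; big→ bc 4a
line 6 (nop): pack op=0x0:4|pad=0:12 = 0x0000; big→ 00 00
line 7 (neg): pack op=0x8:4|rd=3:3|pad=0:9 = 0x8600; big→ 86 00

0xbc 0x4a 0x00 0x00 0x86 0x00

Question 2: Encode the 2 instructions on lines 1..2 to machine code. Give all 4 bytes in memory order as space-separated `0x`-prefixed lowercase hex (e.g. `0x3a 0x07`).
L1: xor op=0x4:4|rd=5:3|rs=4:3|pad=0:6 ⇒ 0x4b00 ⇒ big 4b 00
L2: andi op=0xc:4|rd=6:3|imm=464:9 ⇒ 0xcdd0 ⇒ big cd d0

0x4b 0x00 0xcd 0xd0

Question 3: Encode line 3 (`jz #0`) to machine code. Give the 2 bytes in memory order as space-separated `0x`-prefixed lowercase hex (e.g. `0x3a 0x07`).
0x90 0x00

L3: jz op=0x9:4|imm=0:12 ⇒ 0x9000 ⇒ big 90 00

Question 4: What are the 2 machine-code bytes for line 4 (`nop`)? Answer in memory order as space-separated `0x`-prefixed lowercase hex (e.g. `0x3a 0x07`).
4. nop fields op=0x0:4|pad=0:12 → word 0000h → 00 00

0x00 0x00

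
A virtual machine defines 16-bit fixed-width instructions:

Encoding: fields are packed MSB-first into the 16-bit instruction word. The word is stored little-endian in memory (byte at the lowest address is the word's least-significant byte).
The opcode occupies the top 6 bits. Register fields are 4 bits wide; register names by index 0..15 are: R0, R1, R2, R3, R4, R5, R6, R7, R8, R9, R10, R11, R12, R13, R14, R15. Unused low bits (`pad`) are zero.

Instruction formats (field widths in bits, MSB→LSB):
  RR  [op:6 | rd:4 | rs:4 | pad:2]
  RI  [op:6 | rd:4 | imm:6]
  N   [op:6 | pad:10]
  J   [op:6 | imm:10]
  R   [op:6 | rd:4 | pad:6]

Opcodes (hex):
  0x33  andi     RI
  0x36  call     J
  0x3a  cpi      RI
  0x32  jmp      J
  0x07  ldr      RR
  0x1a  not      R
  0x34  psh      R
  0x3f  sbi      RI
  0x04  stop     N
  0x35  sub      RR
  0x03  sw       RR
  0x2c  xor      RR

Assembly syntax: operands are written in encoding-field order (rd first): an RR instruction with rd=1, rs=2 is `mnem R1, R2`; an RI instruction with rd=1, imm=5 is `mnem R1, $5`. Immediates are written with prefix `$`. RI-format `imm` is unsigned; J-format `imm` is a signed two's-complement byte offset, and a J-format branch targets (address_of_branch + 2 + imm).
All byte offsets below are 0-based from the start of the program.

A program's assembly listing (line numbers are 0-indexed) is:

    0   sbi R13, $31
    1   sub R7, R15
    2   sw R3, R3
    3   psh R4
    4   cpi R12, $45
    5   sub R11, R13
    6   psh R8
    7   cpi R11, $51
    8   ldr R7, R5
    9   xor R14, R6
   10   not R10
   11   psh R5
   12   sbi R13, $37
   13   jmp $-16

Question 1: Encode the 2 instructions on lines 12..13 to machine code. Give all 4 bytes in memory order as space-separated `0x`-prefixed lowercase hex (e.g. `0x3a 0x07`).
0x65 0xff 0xf0 0xcb

line 12 (sbi): pack op=0x3f:6|rd=13:4|imm=37:6 = 0xff65; little→ 65 ff
line 13 (jmp): pack op=0x32:6|imm=-16:10 = 0xcbf0; little→ f0 cb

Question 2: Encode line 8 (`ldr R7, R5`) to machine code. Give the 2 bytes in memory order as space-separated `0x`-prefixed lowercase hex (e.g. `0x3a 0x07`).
L8: ldr op=0x7:6|rd=7:4|rs=5:4|pad=0:2 ⇒ 0x1dd4 ⇒ little d4 1d

0xd4 0x1d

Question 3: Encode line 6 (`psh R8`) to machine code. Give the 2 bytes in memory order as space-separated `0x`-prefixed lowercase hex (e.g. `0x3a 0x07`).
0x00 0xd2

line 6 (psh): pack op=0x34:6|rd=8:4|pad=0:6 = 0xd200; little→ 00 d2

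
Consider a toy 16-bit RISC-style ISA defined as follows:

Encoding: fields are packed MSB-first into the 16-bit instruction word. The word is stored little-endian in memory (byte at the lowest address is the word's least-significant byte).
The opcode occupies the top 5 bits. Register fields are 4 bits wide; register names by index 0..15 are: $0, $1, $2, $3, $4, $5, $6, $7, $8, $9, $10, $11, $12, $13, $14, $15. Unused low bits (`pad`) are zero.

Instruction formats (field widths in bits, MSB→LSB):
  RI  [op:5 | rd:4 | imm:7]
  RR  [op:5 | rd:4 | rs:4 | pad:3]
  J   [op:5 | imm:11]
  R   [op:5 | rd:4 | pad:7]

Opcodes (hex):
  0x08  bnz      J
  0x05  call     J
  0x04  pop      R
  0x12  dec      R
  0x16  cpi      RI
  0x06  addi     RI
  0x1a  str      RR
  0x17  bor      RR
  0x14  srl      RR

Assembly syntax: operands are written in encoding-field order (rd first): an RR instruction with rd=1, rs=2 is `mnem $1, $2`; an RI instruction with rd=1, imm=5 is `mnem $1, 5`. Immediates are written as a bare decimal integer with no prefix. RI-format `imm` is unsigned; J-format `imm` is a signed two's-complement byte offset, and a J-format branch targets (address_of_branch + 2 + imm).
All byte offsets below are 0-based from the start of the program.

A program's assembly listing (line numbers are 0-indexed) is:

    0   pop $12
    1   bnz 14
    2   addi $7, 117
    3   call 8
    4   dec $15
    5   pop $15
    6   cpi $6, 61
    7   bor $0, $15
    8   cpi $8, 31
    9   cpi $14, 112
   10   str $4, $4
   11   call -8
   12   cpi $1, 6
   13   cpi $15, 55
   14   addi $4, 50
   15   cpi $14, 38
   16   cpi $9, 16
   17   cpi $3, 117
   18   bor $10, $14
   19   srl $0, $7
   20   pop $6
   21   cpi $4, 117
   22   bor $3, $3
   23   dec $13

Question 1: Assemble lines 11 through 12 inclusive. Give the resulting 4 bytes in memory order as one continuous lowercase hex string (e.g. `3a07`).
11. call fields op=0x5:5|imm=-8:11 → word 2ff8h → f8 2f
12. cpi fields op=0x16:5|rd=1:4|imm=6:7 → word b086h → 86 b0

f82f86b0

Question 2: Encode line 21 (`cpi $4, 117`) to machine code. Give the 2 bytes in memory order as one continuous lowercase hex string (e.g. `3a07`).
line 21 (cpi): pack op=0x16:5|rd=4:4|imm=117:7 = 0xb275; little→ 75 b2

75b2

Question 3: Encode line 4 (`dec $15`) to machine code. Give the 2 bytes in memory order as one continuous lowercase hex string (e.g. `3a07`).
4. dec fields op=0x12:5|rd=15:4|pad=0:7 → word 9780h → 80 97

8097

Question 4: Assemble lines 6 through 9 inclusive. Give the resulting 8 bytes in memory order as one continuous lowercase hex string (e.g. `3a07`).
3db378b81fb470b7

6. cpi fields op=0x16:5|rd=6:4|imm=61:7 → word b33dh → 3d b3
7. bor fields op=0x17:5|rd=0:4|rs=15:4|pad=0:3 → word b878h → 78 b8
8. cpi fields op=0x16:5|rd=8:4|imm=31:7 → word b41fh → 1f b4
9. cpi fields op=0x16:5|rd=14:4|imm=112:7 → word b770h → 70 b7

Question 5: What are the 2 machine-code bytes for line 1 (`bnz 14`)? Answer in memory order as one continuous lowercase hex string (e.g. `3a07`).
L1: bnz op=0x8:5|imm=14:11 ⇒ 0x400e ⇒ little 0e 40

0e40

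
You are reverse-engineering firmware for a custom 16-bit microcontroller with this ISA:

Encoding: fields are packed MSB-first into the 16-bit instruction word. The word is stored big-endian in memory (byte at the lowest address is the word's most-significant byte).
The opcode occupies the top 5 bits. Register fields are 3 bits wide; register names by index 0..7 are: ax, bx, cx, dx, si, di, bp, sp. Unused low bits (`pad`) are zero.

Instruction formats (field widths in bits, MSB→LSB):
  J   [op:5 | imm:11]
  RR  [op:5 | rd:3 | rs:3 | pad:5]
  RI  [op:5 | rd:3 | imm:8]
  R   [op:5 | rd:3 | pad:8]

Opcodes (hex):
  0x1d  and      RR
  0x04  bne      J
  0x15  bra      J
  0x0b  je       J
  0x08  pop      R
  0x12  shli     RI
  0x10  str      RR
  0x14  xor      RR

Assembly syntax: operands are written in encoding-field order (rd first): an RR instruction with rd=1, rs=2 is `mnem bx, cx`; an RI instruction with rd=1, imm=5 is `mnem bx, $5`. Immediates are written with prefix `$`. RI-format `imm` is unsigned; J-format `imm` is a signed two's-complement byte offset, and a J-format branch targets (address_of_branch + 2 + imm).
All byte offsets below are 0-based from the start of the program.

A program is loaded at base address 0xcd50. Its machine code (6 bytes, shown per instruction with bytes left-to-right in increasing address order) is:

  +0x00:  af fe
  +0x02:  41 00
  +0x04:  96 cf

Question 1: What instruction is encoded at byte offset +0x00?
off 0x00: read af fe as big → 0xaffe
  opcode bits[15:11]=0x15: bra/J
  imm@[10:0]=0x7fe (s11→-2) ⇒ $-2

bra $-2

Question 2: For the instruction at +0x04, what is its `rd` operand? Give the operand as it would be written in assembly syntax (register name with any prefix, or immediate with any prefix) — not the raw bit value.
bp

off 0x04: read 96 cf as big → 0x96cf
  opcode bits[15:11]=0x12: shli/RI
  rd@[10:8]=0x6 ⇒ bp
  imm@[7:0]=0xcf ⇒ $207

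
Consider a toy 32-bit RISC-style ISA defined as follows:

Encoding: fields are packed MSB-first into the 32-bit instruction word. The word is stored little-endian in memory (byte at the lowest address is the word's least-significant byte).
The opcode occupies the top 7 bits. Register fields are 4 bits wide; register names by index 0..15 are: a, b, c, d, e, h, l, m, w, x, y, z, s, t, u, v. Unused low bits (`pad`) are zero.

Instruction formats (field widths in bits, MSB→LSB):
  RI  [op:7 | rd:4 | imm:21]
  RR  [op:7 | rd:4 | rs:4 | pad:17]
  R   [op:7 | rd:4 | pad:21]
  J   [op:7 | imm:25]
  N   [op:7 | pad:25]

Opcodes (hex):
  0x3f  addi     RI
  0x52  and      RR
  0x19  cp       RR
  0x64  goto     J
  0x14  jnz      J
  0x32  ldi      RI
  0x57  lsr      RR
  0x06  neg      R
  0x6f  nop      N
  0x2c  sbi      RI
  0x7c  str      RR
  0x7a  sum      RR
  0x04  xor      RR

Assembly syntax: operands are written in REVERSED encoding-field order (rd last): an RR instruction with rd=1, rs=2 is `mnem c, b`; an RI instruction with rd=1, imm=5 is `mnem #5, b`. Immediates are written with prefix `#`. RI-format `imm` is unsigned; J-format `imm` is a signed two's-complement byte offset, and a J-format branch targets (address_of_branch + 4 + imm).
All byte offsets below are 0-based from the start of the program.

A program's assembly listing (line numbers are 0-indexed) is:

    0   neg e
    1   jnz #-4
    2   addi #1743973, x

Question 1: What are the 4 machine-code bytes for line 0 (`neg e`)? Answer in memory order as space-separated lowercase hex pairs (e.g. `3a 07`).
line 0 (neg): pack op=0x6:7|rd=4:4|pad=0:21 = 0x0c800000; little→ 00 00 80 0c

00 00 80 0c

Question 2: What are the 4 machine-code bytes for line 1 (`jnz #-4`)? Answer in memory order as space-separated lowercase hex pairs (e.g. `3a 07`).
line 1 (jnz): pack op=0x14:7|imm=-4:25 = 0x29fffffc; little→ fc ff ff 29

fc ff ff 29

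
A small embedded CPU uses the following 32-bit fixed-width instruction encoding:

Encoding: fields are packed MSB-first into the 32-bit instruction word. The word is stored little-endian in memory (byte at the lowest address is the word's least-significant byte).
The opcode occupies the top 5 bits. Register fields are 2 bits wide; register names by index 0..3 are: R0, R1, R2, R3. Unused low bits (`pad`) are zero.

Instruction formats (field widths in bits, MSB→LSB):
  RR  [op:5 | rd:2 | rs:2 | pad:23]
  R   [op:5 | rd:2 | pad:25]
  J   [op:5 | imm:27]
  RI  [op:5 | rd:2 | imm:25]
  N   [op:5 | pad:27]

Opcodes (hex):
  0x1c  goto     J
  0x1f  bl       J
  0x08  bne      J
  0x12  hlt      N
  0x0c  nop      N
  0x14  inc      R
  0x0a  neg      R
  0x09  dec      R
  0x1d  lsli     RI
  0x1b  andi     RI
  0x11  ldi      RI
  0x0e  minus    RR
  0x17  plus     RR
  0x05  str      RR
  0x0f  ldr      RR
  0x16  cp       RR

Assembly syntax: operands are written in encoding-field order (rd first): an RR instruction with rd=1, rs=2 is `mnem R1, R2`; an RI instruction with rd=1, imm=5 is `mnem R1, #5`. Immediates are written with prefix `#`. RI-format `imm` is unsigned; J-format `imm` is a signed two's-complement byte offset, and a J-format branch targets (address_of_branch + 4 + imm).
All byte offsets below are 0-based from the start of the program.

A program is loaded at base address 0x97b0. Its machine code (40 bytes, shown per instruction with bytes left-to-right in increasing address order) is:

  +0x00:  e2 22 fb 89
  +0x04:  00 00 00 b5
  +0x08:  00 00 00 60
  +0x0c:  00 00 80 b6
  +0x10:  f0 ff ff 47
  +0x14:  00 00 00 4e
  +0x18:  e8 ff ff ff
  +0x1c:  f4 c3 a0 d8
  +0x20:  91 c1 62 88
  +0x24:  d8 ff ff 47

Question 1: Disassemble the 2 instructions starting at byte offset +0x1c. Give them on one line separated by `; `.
andi R0, #10535924; ldi R0, #6472081

@+1c  little-endian(f4 c3 a0 d8) = 0xd8a0c3f4
  top 5b → 0x1b → andi [RI]
  [26:25] rd=0 = R0
  [24:0] imm=10535924 = #10535924
@+20  little-endian(91 c1 62 88) = 0x8862c191
  top 5b → 0x11 → ldi [RI]
  [26:25] rd=0 = R0
  [24:0] imm=6472081 = #6472081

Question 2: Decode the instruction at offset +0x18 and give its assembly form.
off 0x18: read e8 ff ff ff as little → 0xffffffe8
  opcode bits[31:27]=0x1f: bl/J
  imm: (w>>0)&0x7ffffff=0x7ffffe8 (s27→-24) → #-24

bl #-24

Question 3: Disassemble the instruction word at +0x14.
dec R3

+0x14: 00 00 00 4e ⇒ word 0x4e000000 (little)
  op=0x4e000000>>27=0x9 ⇒ dec (R)
  rd@[26:25]=0x3 ⇒ R3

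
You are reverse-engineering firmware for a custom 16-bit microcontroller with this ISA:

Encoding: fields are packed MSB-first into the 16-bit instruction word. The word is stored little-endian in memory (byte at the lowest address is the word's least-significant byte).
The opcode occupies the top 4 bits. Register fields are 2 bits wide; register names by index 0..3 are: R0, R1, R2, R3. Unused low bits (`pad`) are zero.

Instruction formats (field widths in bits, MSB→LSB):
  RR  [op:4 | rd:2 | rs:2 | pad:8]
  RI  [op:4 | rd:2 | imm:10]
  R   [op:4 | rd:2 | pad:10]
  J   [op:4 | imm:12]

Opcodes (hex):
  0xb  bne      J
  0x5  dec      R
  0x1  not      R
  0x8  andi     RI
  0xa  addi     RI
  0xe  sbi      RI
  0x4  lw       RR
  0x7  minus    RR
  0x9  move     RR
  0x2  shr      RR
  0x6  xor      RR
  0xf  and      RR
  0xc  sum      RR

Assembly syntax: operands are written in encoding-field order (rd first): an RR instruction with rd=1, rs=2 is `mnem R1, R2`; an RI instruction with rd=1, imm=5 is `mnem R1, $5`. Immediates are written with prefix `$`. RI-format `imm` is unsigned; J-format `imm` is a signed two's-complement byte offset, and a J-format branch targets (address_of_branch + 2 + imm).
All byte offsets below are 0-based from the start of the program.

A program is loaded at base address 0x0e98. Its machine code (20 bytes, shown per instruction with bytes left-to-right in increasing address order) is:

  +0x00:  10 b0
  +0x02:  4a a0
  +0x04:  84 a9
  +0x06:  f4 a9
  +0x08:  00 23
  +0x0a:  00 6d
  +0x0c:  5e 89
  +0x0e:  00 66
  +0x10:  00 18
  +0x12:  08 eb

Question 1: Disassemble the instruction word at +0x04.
off 0x04: read 84 a9 as little → 0xa984
  top 4b → 0xa → addi [RI]
  [11:10] rd=2 = R2
  [9:0] imm=388 = $388

addi R2, $388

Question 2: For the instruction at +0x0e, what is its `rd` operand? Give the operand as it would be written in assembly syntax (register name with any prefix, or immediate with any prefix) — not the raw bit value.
+0x0e: 00 66 ⇒ word 0x6600 (little)
  opcode bits[15:12]=0x6: xor/RR
  rd: (w>>10)&0x3=0x1 → R1
  rs: (w>>8)&0x3=0x2 → R2

R1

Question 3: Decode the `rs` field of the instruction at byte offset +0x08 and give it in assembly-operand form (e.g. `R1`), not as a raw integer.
R3

@+08  little-endian(00 23) = 0x2300
  opcode bits[15:12]=0x2: shr/RR
  rd: (w>>10)&0x3=0x0 → R0
  rs: (w>>8)&0x3=0x3 → R3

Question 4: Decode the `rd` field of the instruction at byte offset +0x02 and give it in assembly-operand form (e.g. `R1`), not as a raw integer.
[02] 4a a0 → 0xa04a
  opcode bits[15:12]=0xa: addi/RI
  rd: (w>>10)&0x3=0x0 → R0
  imm: (w>>0)&0x3ff=0x4a → $74

R0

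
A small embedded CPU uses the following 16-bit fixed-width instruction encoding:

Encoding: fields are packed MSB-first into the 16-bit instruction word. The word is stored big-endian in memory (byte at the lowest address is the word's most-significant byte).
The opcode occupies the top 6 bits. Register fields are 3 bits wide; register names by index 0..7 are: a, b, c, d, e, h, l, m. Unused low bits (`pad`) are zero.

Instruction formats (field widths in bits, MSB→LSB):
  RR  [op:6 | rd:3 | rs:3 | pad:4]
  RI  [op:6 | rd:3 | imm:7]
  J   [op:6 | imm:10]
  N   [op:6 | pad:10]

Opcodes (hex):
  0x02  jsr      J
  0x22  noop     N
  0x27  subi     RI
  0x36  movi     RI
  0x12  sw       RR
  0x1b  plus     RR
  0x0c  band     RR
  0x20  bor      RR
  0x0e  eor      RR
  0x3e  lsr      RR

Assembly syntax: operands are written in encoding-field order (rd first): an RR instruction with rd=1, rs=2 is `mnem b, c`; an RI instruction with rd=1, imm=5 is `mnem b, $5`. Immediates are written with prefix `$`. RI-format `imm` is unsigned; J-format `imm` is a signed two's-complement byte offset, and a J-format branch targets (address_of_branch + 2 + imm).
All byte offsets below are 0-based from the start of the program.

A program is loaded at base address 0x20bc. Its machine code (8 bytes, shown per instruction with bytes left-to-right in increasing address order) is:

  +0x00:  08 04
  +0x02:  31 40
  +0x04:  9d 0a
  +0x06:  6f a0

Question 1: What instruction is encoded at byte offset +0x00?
jsr $4

[00] 08 04 → 0x0804
  opcode bits[15:10]=0x2: jsr/J
  [9:0] imm=4 = $4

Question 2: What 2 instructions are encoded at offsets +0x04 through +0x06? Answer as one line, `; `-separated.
off 0x04: read 9d 0a as big → 0x9d0a
  opcode bits[15:10]=0x27: subi/RI
  rd: (w>>7)&0x7=0x2 → c
  imm: (w>>0)&0x7f=0xa → $10
off 0x06: read 6f a0 as big → 0x6fa0
  opcode bits[15:10]=0x1b: plus/RR
  rd: (w>>7)&0x7=0x7 → m
  rs: (w>>4)&0x7=0x2 → c

subi c, $10; plus m, c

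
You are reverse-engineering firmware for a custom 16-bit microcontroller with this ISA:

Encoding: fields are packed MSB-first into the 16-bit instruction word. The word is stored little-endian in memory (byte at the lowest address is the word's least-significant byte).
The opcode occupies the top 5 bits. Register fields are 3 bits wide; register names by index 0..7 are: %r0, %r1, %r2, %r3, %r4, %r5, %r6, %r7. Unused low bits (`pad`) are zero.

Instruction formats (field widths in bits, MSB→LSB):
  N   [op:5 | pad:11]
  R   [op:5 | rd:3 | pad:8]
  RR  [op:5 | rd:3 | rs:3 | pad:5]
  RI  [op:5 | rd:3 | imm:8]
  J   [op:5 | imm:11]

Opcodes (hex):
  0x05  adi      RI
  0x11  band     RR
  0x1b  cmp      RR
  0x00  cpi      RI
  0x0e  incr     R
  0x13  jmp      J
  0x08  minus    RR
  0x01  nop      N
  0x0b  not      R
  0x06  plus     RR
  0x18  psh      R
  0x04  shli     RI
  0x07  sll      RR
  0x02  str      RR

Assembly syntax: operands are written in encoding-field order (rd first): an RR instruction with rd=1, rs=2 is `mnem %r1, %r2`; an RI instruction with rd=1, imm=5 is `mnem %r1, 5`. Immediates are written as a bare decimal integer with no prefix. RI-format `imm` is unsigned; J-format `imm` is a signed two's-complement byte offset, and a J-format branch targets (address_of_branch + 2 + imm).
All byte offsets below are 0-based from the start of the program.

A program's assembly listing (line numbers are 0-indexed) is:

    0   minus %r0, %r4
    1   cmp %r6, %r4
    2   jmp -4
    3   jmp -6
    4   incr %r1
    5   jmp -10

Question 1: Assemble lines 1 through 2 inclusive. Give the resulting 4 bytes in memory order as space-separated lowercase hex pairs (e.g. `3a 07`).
L1: cmp op=0x1b:5|rd=6:3|rs=4:3|pad=0:5 ⇒ 0xde80 ⇒ little 80 de
L2: jmp op=0x13:5|imm=-4:11 ⇒ 0x9ffc ⇒ little fc 9f

80 de fc 9f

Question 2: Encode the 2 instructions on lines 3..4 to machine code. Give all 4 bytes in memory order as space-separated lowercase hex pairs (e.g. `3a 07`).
line 3 (jmp): pack op=0x13:5|imm=-6:11 = 0x9ffa; little→ fa 9f
line 4 (incr): pack op=0xe:5|rd=1:3|pad=0:8 = 0x7100; little→ 00 71

fa 9f 00 71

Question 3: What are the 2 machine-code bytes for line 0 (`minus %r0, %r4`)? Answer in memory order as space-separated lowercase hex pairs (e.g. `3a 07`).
L0: minus op=0x8:5|rd=0:3|rs=4:3|pad=0:5 ⇒ 0x4080 ⇒ little 80 40

80 40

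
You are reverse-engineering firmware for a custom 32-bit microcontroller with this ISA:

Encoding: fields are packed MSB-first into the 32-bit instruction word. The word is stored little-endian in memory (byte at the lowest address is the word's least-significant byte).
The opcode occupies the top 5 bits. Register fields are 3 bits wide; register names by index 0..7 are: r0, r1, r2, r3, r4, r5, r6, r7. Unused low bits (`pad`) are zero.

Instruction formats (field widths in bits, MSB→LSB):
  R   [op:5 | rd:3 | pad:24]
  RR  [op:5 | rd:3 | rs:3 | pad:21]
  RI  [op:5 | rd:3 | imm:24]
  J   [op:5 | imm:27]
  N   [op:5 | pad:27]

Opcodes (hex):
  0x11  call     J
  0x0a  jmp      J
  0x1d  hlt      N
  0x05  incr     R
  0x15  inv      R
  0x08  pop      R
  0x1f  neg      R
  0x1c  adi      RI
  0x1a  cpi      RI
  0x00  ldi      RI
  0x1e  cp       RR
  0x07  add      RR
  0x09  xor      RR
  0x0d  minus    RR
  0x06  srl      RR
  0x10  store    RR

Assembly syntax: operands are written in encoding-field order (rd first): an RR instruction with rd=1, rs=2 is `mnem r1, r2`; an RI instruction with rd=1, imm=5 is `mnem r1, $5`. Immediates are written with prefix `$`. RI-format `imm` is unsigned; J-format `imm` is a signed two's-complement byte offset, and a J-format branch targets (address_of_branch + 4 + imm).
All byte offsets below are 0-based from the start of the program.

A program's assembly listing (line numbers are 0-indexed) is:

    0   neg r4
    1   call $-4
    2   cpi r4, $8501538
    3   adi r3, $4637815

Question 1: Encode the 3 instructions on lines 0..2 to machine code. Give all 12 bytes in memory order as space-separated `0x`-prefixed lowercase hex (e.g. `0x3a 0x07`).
0x00 0x00 0x00 0xfc 0xfc 0xff 0xff 0x8f 0x22 0xb9 0x81 0xd4

0. neg fields op=0x1f:5|rd=4:3|pad=0:24 → word fc000000h → 00 00 00 fc
1. call fields op=0x11:5|imm=-4:27 → word 8ffffffch → fc ff ff 8f
2. cpi fields op=0x1a:5|rd=4:3|imm=8501538:24 → word d481b922h → 22 b9 81 d4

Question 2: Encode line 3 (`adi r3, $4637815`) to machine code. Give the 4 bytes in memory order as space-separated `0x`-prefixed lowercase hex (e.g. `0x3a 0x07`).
0x77 0xc4 0x46 0xe3

L3: adi op=0x1c:5|rd=3:3|imm=4637815:24 ⇒ 0xe346c477 ⇒ little 77 c4 46 e3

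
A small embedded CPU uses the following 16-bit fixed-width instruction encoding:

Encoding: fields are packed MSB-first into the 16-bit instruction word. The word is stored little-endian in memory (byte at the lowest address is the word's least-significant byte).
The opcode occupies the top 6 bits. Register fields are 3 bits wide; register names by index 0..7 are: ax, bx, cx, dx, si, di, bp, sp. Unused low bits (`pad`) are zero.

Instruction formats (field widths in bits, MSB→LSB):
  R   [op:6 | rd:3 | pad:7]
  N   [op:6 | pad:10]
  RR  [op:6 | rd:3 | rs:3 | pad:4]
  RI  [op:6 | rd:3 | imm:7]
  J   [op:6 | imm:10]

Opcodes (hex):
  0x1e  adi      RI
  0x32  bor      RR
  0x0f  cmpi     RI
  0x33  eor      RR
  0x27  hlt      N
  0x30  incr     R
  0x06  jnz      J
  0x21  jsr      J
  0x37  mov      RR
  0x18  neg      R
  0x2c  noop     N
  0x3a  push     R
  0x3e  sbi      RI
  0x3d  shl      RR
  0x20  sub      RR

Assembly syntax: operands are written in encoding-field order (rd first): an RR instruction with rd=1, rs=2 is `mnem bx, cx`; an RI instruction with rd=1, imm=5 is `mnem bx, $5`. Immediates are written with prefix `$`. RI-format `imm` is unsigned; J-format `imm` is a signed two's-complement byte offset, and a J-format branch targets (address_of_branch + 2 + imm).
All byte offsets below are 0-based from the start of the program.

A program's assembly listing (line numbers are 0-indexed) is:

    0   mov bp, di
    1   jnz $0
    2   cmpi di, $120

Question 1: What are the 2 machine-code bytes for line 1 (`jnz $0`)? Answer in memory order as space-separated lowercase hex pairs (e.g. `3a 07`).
1. jnz fields op=0x6:6|imm=0:10 → word 1800h → 00 18

00 18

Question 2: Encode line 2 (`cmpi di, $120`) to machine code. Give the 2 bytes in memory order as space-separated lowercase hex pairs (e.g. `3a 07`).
line 2 (cmpi): pack op=0xf:6|rd=5:3|imm=120:7 = 0x3ef8; little→ f8 3e

f8 3e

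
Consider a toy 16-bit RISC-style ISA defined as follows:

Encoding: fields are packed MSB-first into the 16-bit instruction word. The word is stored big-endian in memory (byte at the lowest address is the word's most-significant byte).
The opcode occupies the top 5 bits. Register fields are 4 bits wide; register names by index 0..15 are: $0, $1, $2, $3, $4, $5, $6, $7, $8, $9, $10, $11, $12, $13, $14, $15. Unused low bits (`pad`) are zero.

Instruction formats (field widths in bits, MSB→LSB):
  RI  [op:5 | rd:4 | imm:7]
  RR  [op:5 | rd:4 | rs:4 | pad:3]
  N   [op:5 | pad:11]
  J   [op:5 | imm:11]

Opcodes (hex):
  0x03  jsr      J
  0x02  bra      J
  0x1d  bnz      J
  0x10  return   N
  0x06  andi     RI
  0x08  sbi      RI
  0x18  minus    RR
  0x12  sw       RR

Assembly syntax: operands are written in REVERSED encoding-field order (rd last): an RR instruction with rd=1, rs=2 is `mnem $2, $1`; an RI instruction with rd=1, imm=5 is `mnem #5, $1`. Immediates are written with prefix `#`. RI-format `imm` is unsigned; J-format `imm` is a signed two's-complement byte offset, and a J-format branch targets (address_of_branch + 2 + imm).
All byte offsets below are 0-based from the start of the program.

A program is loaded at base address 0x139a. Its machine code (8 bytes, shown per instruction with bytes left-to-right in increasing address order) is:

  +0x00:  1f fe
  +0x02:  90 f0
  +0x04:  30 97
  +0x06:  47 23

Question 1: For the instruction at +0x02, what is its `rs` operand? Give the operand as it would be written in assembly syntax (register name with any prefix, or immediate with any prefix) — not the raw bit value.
$14

+0x02: 90 f0 ⇒ word 0x90f0 (big)
  op=0x90f0>>11=0x12 ⇒ sw (RR)
  [10:7] rd=1 = $1
  [6:3] rs=14 = $14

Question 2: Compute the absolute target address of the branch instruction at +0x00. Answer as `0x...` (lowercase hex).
0x139a

[00] 1f fe → 0x1ffe
  op=0x1ffe>>11=0x3 ⇒ jsr (J)
  imm@[10:0]=0x7fe (s11→-2) ⇒ #-2
  target = base 0x139a + off 0x00 + 2 + imm -2 = 0x139a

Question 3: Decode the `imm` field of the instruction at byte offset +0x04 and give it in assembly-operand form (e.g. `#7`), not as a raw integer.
+0x04: 30 97 ⇒ word 0x3097 (big)
  top 5b → 0x6 → andi [RI]
  [10:7] rd=1 = $1
  [6:0] imm=23 = #23

#23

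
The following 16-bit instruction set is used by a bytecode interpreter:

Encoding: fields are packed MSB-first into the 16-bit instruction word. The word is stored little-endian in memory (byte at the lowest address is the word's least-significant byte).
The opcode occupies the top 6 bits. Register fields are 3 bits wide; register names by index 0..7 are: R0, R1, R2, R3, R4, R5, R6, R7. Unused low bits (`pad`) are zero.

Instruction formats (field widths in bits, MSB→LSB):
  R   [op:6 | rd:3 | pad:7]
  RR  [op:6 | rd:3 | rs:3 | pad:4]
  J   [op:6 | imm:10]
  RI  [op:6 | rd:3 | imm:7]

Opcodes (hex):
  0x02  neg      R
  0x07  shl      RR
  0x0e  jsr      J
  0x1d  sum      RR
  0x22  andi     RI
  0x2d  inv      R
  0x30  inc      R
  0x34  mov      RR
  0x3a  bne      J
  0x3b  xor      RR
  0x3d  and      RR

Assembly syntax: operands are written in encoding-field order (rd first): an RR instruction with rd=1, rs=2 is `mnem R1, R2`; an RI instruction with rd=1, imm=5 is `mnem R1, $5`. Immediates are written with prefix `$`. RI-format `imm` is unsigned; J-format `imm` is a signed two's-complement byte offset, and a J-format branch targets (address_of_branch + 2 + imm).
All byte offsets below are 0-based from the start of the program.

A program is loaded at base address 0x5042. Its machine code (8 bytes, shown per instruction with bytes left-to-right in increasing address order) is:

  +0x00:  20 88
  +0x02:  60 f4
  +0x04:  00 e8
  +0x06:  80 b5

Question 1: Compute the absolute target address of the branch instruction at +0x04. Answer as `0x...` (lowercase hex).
0x5048

@+04  little-endian(00 e8) = 0xe800
  opcode bits[15:10]=0x3a: bne/J
  imm: (w>>0)&0x3ff=0x0 → $0
  target = base 0x5042 + off 0x04 + 2 + imm 0 = 0x5048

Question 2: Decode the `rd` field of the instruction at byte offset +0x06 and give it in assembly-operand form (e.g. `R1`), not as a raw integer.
+0x06: 80 b5 ⇒ word 0xb580 (little)
  top 6b → 0x2d → inv [R]
  rd@[9:7]=0x3 ⇒ R3

R3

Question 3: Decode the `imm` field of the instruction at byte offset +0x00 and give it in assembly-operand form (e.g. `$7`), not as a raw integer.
$32

@+00  little-endian(20 88) = 0x8820
  top 6b → 0x22 → andi [RI]
  [9:7] rd=0 = R0
  [6:0] imm=32 = $32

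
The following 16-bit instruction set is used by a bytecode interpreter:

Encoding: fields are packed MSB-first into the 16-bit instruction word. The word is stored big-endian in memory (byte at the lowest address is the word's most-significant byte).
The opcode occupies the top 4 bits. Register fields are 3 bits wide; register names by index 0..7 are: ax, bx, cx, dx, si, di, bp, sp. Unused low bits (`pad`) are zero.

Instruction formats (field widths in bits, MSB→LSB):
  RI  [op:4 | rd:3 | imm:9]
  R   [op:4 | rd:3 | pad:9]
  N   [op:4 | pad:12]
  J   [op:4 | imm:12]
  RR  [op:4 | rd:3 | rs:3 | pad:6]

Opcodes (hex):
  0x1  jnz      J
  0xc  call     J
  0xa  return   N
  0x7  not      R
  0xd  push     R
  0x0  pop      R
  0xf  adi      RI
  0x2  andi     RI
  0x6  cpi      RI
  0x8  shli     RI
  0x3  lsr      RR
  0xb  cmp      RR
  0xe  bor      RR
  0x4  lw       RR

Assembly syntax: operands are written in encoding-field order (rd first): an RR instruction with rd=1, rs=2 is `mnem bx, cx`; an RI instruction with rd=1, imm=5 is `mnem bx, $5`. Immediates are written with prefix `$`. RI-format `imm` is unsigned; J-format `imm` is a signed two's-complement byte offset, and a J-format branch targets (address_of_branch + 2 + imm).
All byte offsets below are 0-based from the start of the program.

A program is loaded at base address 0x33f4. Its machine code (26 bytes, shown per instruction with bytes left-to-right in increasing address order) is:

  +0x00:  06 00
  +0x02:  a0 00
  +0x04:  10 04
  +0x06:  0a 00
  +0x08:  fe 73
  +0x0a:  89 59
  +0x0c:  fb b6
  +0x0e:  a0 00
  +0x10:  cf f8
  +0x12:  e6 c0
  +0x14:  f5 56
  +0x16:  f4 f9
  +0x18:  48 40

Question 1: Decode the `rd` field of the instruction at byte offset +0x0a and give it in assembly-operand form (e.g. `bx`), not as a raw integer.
+0x0a: 89 59 ⇒ word 0x8959 (big)
  top 4b → 0x8 → shli [RI]
  rd: (w>>9)&0x7=0x4 → si
  imm: (w>>0)&0x1ff=0x159 → $345

si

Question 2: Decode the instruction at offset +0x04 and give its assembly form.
@+04  big-endian(10 04) = 0x1004
  top 4b → 0x1 → jnz [J]
  imm@[11:0]=0x4 ⇒ $4

jnz $4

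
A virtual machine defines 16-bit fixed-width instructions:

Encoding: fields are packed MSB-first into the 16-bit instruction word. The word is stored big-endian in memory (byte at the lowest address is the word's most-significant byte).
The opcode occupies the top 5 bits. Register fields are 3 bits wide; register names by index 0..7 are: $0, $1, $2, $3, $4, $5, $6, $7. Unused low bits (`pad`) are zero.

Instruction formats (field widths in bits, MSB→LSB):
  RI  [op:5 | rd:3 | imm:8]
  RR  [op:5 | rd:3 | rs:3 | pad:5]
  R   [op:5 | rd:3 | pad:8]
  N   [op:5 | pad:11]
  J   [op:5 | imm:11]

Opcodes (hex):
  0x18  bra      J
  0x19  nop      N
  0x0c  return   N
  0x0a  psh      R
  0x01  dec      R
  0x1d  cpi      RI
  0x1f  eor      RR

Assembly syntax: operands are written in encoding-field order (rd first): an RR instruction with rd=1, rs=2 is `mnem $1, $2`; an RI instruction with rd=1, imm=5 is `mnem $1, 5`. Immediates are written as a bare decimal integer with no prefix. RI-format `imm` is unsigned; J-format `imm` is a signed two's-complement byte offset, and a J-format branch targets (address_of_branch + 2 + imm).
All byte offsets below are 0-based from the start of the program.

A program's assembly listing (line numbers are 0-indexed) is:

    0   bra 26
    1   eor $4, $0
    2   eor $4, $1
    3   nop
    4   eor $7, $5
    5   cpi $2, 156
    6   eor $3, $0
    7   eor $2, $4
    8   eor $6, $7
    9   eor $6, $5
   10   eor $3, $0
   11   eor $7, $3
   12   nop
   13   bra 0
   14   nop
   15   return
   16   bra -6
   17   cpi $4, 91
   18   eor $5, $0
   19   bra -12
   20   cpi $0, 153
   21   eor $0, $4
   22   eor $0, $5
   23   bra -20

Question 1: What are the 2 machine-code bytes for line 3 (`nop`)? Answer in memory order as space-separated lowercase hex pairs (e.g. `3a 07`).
line 3 (nop): pack op=0x19:5|pad=0:11 = 0xc800; big→ c8 00

c8 00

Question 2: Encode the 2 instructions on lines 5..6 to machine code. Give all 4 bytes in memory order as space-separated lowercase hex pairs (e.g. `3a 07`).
line 5 (cpi): pack op=0x1d:5|rd=2:3|imm=156:8 = 0xea9c; big→ ea 9c
line 6 (eor): pack op=0x1f:5|rd=3:3|rs=0:3|pad=0:5 = 0xfb00; big→ fb 00

ea 9c fb 00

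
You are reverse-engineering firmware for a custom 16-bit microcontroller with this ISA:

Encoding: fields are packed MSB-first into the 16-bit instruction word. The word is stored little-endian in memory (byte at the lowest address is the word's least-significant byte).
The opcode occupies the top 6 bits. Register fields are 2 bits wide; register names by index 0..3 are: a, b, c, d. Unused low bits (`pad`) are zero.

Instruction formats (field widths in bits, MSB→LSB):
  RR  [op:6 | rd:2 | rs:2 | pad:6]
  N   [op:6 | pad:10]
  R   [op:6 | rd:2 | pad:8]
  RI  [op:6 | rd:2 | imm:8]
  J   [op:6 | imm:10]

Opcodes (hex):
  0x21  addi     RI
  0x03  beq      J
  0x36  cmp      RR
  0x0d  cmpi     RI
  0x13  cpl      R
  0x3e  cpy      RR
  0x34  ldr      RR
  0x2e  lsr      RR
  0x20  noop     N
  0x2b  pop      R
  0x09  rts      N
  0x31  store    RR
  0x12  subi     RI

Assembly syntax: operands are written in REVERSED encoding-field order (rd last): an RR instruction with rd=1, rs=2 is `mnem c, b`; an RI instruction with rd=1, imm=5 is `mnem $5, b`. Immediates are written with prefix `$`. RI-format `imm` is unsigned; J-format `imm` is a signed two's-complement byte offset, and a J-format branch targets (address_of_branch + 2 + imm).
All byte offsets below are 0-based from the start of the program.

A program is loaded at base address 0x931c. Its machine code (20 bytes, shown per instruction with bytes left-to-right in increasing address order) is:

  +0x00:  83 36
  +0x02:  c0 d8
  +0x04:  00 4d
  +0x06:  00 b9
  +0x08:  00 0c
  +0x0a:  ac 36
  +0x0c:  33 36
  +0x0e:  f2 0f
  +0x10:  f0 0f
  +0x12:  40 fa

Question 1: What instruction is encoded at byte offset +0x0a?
off 0x0a: read ac 36 as little → 0x36ac
  opcode bits[15:10]=0xd: cmpi/RI
  [9:8] rd=2 = c
  [7:0] imm=172 = $172

cmpi $172, c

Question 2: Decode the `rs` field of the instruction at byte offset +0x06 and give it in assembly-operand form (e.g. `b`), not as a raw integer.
a

off 0x06: read 00 b9 as little → 0xb900
  op=0xb900>>10=0x2e ⇒ lsr (RR)
  rd@[9:8]=0x1 ⇒ b
  rs@[7:6]=0x0 ⇒ a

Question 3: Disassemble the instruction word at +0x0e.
beq $-14

off 0x0e: read f2 0f as little → 0x0ff2
  top 6b → 0x3 → beq [J]
  imm@[9:0]=0x3f2 (s10→-14) ⇒ $-14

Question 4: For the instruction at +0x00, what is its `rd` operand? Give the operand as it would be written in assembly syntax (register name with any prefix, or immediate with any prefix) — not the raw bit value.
c

off 0x00: read 83 36 as little → 0x3683
  top 6b → 0xd → cmpi [RI]
  rd@[9:8]=0x2 ⇒ c
  imm@[7:0]=0x83 ⇒ $131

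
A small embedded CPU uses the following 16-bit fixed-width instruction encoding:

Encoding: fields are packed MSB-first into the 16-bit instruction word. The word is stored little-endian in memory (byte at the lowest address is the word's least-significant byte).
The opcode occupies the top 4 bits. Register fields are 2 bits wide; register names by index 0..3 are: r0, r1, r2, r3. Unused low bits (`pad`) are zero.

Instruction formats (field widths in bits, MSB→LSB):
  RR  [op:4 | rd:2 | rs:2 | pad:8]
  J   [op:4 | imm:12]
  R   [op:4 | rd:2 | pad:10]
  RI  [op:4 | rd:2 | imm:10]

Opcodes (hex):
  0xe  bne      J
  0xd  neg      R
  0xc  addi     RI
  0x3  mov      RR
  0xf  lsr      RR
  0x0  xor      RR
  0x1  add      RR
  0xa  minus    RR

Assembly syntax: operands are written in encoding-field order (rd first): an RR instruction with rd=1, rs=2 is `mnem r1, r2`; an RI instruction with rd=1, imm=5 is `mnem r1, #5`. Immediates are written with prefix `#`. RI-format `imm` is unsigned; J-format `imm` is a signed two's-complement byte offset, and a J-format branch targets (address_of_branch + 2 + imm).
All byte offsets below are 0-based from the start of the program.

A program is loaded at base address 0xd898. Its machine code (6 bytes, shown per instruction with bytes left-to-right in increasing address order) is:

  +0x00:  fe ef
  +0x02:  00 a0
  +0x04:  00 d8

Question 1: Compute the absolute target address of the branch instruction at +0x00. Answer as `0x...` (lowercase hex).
0xd898

+0x00: fe ef ⇒ word 0xeffe (little)
  top 4b → 0xe → bne [J]
  [11:0] imm=4094 (s12→-2) = #-2
  target = base 0xd898 + off 0x00 + 2 + imm -2 = 0xd898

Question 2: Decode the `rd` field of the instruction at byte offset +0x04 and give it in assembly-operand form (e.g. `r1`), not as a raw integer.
+0x04: 00 d8 ⇒ word 0xd800 (little)
  top 4b → 0xd → neg [R]
  rd: (w>>10)&0x3=0x2 → r2

r2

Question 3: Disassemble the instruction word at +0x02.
[02] 00 a0 → 0xa000
  op=0xa000>>12=0xa ⇒ minus (RR)
  [11:10] rd=0 = r0
  [9:8] rs=0 = r0

minus r0, r0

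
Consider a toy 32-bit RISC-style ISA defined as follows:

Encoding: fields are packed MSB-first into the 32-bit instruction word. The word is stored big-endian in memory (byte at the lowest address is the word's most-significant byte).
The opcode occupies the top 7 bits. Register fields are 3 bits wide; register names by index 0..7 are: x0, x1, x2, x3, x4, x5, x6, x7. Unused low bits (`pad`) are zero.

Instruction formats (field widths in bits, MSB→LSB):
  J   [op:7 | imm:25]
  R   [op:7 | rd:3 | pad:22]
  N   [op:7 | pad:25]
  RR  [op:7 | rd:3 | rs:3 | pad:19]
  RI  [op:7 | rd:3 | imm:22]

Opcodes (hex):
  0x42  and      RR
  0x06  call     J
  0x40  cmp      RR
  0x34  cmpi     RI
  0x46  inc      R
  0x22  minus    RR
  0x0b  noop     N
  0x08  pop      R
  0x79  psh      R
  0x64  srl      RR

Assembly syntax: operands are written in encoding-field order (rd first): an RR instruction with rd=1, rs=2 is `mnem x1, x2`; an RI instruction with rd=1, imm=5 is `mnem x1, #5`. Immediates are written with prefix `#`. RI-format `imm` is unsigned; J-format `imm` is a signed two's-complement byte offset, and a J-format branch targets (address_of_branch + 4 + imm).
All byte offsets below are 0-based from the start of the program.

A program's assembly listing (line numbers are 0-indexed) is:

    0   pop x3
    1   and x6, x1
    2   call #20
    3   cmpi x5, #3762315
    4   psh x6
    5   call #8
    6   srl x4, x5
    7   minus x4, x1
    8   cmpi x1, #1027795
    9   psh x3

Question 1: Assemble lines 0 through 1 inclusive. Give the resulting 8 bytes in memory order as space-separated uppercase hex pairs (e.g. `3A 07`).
10 C0 00 00 85 88 00 00

L0: pop op=0x8:7|rd=3:3|pad=0:22 ⇒ 0x10c00000 ⇒ big 10 c0 00 00
L1: and op=0x42:7|rd=6:3|rs=1:3|pad=0:19 ⇒ 0x85880000 ⇒ big 85 88 00 00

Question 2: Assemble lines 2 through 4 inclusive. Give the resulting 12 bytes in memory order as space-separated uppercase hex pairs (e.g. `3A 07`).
0C 00 00 14 69 79 68 8B F3 80 00 00

L2: call op=0x6:7|imm=20:25 ⇒ 0x0c000014 ⇒ big 0c 00 00 14
L3: cmpi op=0x34:7|rd=5:3|imm=3762315:22 ⇒ 0x6979688b ⇒ big 69 79 68 8b
L4: psh op=0x79:7|rd=6:3|pad=0:22 ⇒ 0xf3800000 ⇒ big f3 80 00 00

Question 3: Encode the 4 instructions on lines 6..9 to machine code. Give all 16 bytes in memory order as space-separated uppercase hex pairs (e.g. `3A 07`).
6. srl fields op=0x64:7|rd=4:3|rs=5:3|pad=0:19 → word c9280000h → c9 28 00 00
7. minus fields op=0x22:7|rd=4:3|rs=1:3|pad=0:19 → word 45080000h → 45 08 00 00
8. cmpi fields op=0x34:7|rd=1:3|imm=1027795:22 → word 684faed3h → 68 4f ae d3
9. psh fields op=0x79:7|rd=3:3|pad=0:22 → word f2c00000h → f2 c0 00 00

C9 28 00 00 45 08 00 00 68 4F AE D3 F2 C0 00 00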